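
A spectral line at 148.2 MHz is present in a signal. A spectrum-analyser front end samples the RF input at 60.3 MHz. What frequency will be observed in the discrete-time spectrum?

148.2 MHz mod fs = 27.6 MHz.
27.6 MHz ≤ fs/2 = 30.15 MHz, appears at 27.6 MHz.

27.6 MHz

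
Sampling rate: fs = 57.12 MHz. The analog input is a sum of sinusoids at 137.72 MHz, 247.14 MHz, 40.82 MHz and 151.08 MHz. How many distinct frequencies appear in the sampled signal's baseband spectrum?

fs/2 = 28.56 MHz.
137.72 MHz mod fs = 23.48 MHz.
23.48 MHz ≤ fs/2 = 28.56 MHz, appears at 23.48 MHz.
247.14 MHz mod fs = 18.66 MHz.
18.66 MHz ≤ fs/2 = 28.56 MHz, appears at 18.66 MHz.
40.82 MHz > fs/2 = 28.56 MHz, folds to fs − 40.82 MHz = 16.3 MHz.
151.08 MHz mod fs = 36.84 MHz.
36.84 MHz > fs/2 = 28.56 MHz, folds to fs − 36.84 MHz = 20.28 MHz.
Distinct values: {16.3 MHz, 18.66 MHz, 20.28 MHz, 23.48 MHz} → 4.

4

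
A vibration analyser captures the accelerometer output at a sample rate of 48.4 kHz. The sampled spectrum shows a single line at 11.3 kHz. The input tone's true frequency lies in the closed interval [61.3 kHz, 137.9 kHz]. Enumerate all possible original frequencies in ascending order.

Frequencies that alias to 11.3 kHz are k·fs ± 11.3 kHz for integer k ≥ 0.
k=0: 11.3 kHz.
k=1: 37.1 kHz, 59.7 kHz.
k=2: 85.5 kHz, 108.1 kHz.
k=3: 133.9 kHz, 156.5 kHz.
k=4: 182.3 kHz, 204.9 kHz.
Within [61.3 kHz, 137.9 kHz]: 85.5 kHz, 108.1 kHz, 133.9 kHz.

85.5 kHz, 108.1 kHz, 133.9 kHz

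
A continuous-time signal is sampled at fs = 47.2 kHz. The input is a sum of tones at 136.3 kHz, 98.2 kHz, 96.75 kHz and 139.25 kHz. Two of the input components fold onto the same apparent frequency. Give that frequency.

2.35 kHz

fs/2 = 23.6 kHz.
136.3 kHz mod fs = 41.9 kHz.
41.9 kHz > fs/2 = 23.6 kHz, folds to fs − 41.9 kHz = 5.3 kHz.
98.2 kHz mod fs = 3.8 kHz.
3.8 kHz ≤ fs/2 = 23.6 kHz, appears at 3.8 kHz.
96.75 kHz mod fs = 2.35 kHz.
2.35 kHz ≤ fs/2 = 23.6 kHz, appears at 2.35 kHz.
139.25 kHz mod fs = 44.85 kHz.
44.85 kHz > fs/2 = 23.6 kHz, folds to fs − 44.85 kHz = 2.35 kHz.
96.75 kHz and 139.25 kHz both map to 2.35 kHz.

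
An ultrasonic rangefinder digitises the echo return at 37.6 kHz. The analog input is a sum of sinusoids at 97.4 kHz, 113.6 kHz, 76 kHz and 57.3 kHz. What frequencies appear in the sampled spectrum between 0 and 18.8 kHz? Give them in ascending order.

fs/2 = 18.8 kHz.
97.4 kHz mod fs = 22.2 kHz.
22.2 kHz > fs/2 = 18.8 kHz, folds to fs − 22.2 kHz = 15.4 kHz.
113.6 kHz mod fs = 0.8 kHz.
0.8 kHz ≤ fs/2 = 18.8 kHz, appears at 0.8 kHz.
76 kHz mod fs = 0.8 kHz.
0.8 kHz ≤ fs/2 = 18.8 kHz, appears at 0.8 kHz.
57.3 kHz mod fs = 19.7 kHz.
19.7 kHz > fs/2 = 18.8 kHz, folds to fs − 19.7 kHz = 17.9 kHz.
Distinct values: {0.8 kHz, 15.4 kHz, 17.9 kHz}.

0.8 kHz, 15.4 kHz, 17.9 kHz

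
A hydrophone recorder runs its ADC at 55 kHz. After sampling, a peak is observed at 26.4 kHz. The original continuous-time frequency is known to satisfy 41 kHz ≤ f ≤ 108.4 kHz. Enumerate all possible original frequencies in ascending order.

81.4 kHz, 83.6 kHz

Frequencies that alias to 26.4 kHz are k·fs ± 26.4 kHz for integer k ≥ 0.
k=0: 26.4 kHz.
k=1: 28.6 kHz, 81.4 kHz.
k=2: 83.6 kHz, 136.4 kHz.
k=3: 138.6 kHz, 191.4 kHz.
Within [41 kHz, 108.4 kHz]: 81.4 kHz, 83.6 kHz.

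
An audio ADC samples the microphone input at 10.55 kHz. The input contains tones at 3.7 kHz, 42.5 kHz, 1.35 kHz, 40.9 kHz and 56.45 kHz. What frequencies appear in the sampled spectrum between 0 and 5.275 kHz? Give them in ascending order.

fs/2 = 5.275 kHz.
3.7 kHz ≤ fs/2 = 5.275 kHz, passes unchanged.
42.5 kHz mod fs = 0.3 kHz.
0.3 kHz ≤ fs/2 = 5.275 kHz, appears at 0.3 kHz.
1.35 kHz ≤ fs/2 = 5.275 kHz, passes unchanged.
40.9 kHz mod fs = 9.25 kHz.
9.25 kHz > fs/2 = 5.275 kHz, folds to fs − 9.25 kHz = 1.3 kHz.
56.45 kHz mod fs = 3.7 kHz.
3.7 kHz ≤ fs/2 = 5.275 kHz, appears at 3.7 kHz.
Distinct values: {0.3 kHz, 1.3 kHz, 1.35 kHz, 3.7 kHz}.

0.3 kHz, 1.3 kHz, 1.35 kHz, 3.7 kHz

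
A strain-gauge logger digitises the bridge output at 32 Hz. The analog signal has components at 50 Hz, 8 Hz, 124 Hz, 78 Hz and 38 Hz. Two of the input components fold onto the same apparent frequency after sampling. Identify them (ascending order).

fs/2 = 16 Hz.
50 Hz mod fs = 18 Hz.
18 Hz > fs/2 = 16 Hz, folds to fs − 18 Hz = 14 Hz.
8 Hz ≤ fs/2 = 16 Hz, passes unchanged.
124 Hz mod fs = 28 Hz.
28 Hz > fs/2 = 16 Hz, folds to fs − 28 Hz = 4 Hz.
78 Hz mod fs = 14 Hz.
14 Hz ≤ fs/2 = 16 Hz, appears at 14 Hz.
38 Hz mod fs = 6 Hz.
6 Hz ≤ fs/2 = 16 Hz, appears at 6 Hz.
50 Hz and 78 Hz both map to 14 Hz.

50 Hz, 78 Hz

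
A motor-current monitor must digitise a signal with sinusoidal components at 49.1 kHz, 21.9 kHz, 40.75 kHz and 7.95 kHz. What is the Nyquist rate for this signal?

98.2 kHz

Highest-frequency component: 49.1 kHz.
Nyquist rate = 2 × 49.1 kHz = 98.2 kHz.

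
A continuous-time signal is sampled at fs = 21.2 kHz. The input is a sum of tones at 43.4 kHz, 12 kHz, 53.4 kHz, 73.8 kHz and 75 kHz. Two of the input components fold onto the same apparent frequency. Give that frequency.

fs/2 = 10.6 kHz.
43.4 kHz mod fs = 1 kHz.
1 kHz ≤ fs/2 = 10.6 kHz, appears at 1 kHz.
12 kHz > fs/2 = 10.6 kHz, folds to fs − 12 kHz = 9.2 kHz.
53.4 kHz mod fs = 11 kHz.
11 kHz > fs/2 = 10.6 kHz, folds to fs − 11 kHz = 10.2 kHz.
73.8 kHz mod fs = 10.2 kHz.
10.2 kHz ≤ fs/2 = 10.6 kHz, appears at 10.2 kHz.
75 kHz mod fs = 11.4 kHz.
11.4 kHz > fs/2 = 10.6 kHz, folds to fs − 11.4 kHz = 9.8 kHz.
53.4 kHz and 73.8 kHz both map to 10.2 kHz.

10.2 kHz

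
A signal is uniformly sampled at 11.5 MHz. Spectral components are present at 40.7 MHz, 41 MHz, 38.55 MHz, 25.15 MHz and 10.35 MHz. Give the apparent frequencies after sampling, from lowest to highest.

fs/2 = 5.75 MHz.
40.7 MHz mod fs = 6.2 MHz.
6.2 MHz > fs/2 = 5.75 MHz, folds to fs − 6.2 MHz = 5.3 MHz.
41 MHz mod fs = 6.5 MHz.
6.5 MHz > fs/2 = 5.75 MHz, folds to fs − 6.5 MHz = 5 MHz.
38.55 MHz mod fs = 4.05 MHz.
4.05 MHz ≤ fs/2 = 5.75 MHz, appears at 4.05 MHz.
25.15 MHz mod fs = 2.15 MHz.
2.15 MHz ≤ fs/2 = 5.75 MHz, appears at 2.15 MHz.
10.35 MHz > fs/2 = 5.75 MHz, folds to fs − 10.35 MHz = 1.15 MHz.
Distinct values: {1.15 MHz, 2.15 MHz, 4.05 MHz, 5 MHz, 5.3 MHz}.

1.15 MHz, 2.15 MHz, 4.05 MHz, 5 MHz, 5.3 MHz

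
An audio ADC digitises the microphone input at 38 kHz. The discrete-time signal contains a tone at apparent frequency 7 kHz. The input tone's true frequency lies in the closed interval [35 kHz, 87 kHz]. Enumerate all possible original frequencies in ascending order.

45 kHz, 69 kHz, 83 kHz

Frequencies that alias to 7 kHz are k·fs ± 7 kHz for integer k ≥ 0.
k=0: 7 kHz.
k=1: 31 kHz, 45 kHz.
k=2: 69 kHz, 83 kHz.
k=3: 107 kHz, 121 kHz.
Within [35 kHz, 87 kHz]: 45 kHz, 69 kHz, 83 kHz.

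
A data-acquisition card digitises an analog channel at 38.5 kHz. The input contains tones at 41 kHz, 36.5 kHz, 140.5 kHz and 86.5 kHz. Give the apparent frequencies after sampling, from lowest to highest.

2 kHz, 2.5 kHz, 9.5 kHz, 13.5 kHz

fs/2 = 19.25 kHz.
41 kHz mod fs = 2.5 kHz.
2.5 kHz ≤ fs/2 = 19.25 kHz, appears at 2.5 kHz.
36.5 kHz > fs/2 = 19.25 kHz, folds to fs − 36.5 kHz = 2 kHz.
140.5 kHz mod fs = 25 kHz.
25 kHz > fs/2 = 19.25 kHz, folds to fs − 25 kHz = 13.5 kHz.
86.5 kHz mod fs = 9.5 kHz.
9.5 kHz ≤ fs/2 = 19.25 kHz, appears at 9.5 kHz.
Distinct values: {2 kHz, 2.5 kHz, 9.5 kHz, 13.5 kHz}.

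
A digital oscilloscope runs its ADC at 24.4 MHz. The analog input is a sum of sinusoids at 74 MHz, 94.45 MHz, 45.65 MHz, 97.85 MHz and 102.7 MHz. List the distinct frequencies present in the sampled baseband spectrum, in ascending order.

0.25 MHz, 0.8 MHz, 3.15 MHz, 5.1 MHz

fs/2 = 12.2 MHz.
74 MHz mod fs = 0.8 MHz.
0.8 MHz ≤ fs/2 = 12.2 MHz, appears at 0.8 MHz.
94.45 MHz mod fs = 21.25 MHz.
21.25 MHz > fs/2 = 12.2 MHz, folds to fs − 21.25 MHz = 3.15 MHz.
45.65 MHz mod fs = 21.25 MHz.
21.25 MHz > fs/2 = 12.2 MHz, folds to fs − 21.25 MHz = 3.15 MHz.
97.85 MHz mod fs = 0.25 MHz.
0.25 MHz ≤ fs/2 = 12.2 MHz, appears at 0.25 MHz.
102.7 MHz mod fs = 5.1 MHz.
5.1 MHz ≤ fs/2 = 12.2 MHz, appears at 5.1 MHz.
Distinct values: {0.25 MHz, 0.8 MHz, 3.15 MHz, 5.1 MHz}.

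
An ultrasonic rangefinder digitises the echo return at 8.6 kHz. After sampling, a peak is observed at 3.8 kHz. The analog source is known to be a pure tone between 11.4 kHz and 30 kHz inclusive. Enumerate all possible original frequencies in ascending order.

12.4 kHz, 13.4 kHz, 21 kHz, 22 kHz, 29.6 kHz

Frequencies that alias to 3.8 kHz are k·fs ± 3.8 kHz for integer k ≥ 0.
k=0: 3.8 kHz.
k=1: 4.8 kHz, 12.4 kHz.
k=2: 13.4 kHz, 21 kHz.
k=3: 22 kHz, 29.6 kHz.
k=4: 30.6 kHz, 38.2 kHz.
Within [11.4 kHz, 30 kHz]: 12.4 kHz, 13.4 kHz, 21 kHz, 22 kHz, 29.6 kHz.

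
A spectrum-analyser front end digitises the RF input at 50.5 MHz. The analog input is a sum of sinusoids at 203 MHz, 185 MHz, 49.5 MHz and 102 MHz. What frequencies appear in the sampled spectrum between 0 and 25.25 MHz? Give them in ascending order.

fs/2 = 25.25 MHz.
203 MHz mod fs = 1 MHz.
1 MHz ≤ fs/2 = 25.25 MHz, appears at 1 MHz.
185 MHz mod fs = 33.5 MHz.
33.5 MHz > fs/2 = 25.25 MHz, folds to fs − 33.5 MHz = 17 MHz.
49.5 MHz > fs/2 = 25.25 MHz, folds to fs − 49.5 MHz = 1 MHz.
102 MHz mod fs = 1 MHz.
1 MHz ≤ fs/2 = 25.25 MHz, appears at 1 MHz.
Distinct values: {1 MHz, 17 MHz}.

1 MHz, 17 MHz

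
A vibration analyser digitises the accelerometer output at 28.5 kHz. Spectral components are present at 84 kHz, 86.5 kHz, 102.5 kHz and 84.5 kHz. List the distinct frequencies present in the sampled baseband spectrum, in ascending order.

fs/2 = 14.25 kHz.
84 kHz mod fs = 27 kHz.
27 kHz > fs/2 = 14.25 kHz, folds to fs − 27 kHz = 1.5 kHz.
86.5 kHz mod fs = 1 kHz.
1 kHz ≤ fs/2 = 14.25 kHz, appears at 1 kHz.
102.5 kHz mod fs = 17 kHz.
17 kHz > fs/2 = 14.25 kHz, folds to fs − 17 kHz = 11.5 kHz.
84.5 kHz mod fs = 27.5 kHz.
27.5 kHz > fs/2 = 14.25 kHz, folds to fs − 27.5 kHz = 1 kHz.
Distinct values: {1 kHz, 1.5 kHz, 11.5 kHz}.

1 kHz, 1.5 kHz, 11.5 kHz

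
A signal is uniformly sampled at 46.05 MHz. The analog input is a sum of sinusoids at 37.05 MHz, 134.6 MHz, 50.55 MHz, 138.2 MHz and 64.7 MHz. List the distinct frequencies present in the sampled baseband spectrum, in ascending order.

fs/2 = 23.025 MHz.
37.05 MHz > fs/2 = 23.025 MHz, folds to fs − 37.05 MHz = 9 MHz.
134.6 MHz mod fs = 42.5 MHz.
42.5 MHz > fs/2 = 23.025 MHz, folds to fs − 42.5 MHz = 3.55 MHz.
50.55 MHz mod fs = 4.5 MHz.
4.5 MHz ≤ fs/2 = 23.025 MHz, appears at 4.5 MHz.
138.2 MHz mod fs = 0.05 MHz.
0.05 MHz ≤ fs/2 = 23.025 MHz, appears at 0.05 MHz.
64.7 MHz mod fs = 18.65 MHz.
18.65 MHz ≤ fs/2 = 23.025 MHz, appears at 18.65 MHz.
Distinct values: {0.05 MHz, 3.55 MHz, 4.5 MHz, 9 MHz, 18.65 MHz}.

0.05 MHz, 3.55 MHz, 4.5 MHz, 9 MHz, 18.65 MHz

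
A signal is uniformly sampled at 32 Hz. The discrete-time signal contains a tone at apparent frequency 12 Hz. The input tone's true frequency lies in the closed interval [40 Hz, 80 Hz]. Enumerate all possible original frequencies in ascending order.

Frequencies that alias to 12 Hz are k·fs ± 12 Hz for integer k ≥ 0.
k=0: 12 Hz.
k=1: 20 Hz, 44 Hz.
k=2: 52 Hz, 76 Hz.
k=3: 84 Hz, 108 Hz.
Within [40 Hz, 80 Hz]: 44 Hz, 52 Hz, 76 Hz.

44 Hz, 52 Hz, 76 Hz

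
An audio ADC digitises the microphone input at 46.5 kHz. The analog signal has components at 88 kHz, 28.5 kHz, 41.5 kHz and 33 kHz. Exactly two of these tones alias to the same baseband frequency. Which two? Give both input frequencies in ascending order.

41.5 kHz, 88 kHz

fs/2 = 23.25 kHz.
88 kHz mod fs = 41.5 kHz.
41.5 kHz > fs/2 = 23.25 kHz, folds to fs − 41.5 kHz = 5 kHz.
28.5 kHz > fs/2 = 23.25 kHz, folds to fs − 28.5 kHz = 18 kHz.
41.5 kHz > fs/2 = 23.25 kHz, folds to fs − 41.5 kHz = 5 kHz.
33 kHz > fs/2 = 23.25 kHz, folds to fs − 33 kHz = 13.5 kHz.
41.5 kHz and 88 kHz both map to 5 kHz.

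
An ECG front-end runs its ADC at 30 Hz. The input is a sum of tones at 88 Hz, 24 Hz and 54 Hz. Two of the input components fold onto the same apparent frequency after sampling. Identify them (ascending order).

fs/2 = 15 Hz.
88 Hz mod fs = 28 Hz.
28 Hz > fs/2 = 15 Hz, folds to fs − 28 Hz = 2 Hz.
24 Hz > fs/2 = 15 Hz, folds to fs − 24 Hz = 6 Hz.
54 Hz mod fs = 24 Hz.
24 Hz > fs/2 = 15 Hz, folds to fs − 24 Hz = 6 Hz.
24 Hz and 54 Hz both map to 6 Hz.

24 Hz, 54 Hz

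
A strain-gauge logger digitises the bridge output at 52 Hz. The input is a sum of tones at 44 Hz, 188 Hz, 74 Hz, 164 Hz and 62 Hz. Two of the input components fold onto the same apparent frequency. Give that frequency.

fs/2 = 26 Hz.
44 Hz > fs/2 = 26 Hz, folds to fs − 44 Hz = 8 Hz.
188 Hz mod fs = 32 Hz.
32 Hz > fs/2 = 26 Hz, folds to fs − 32 Hz = 20 Hz.
74 Hz mod fs = 22 Hz.
22 Hz ≤ fs/2 = 26 Hz, appears at 22 Hz.
164 Hz mod fs = 8 Hz.
8 Hz ≤ fs/2 = 26 Hz, appears at 8 Hz.
62 Hz mod fs = 10 Hz.
10 Hz ≤ fs/2 = 26 Hz, appears at 10 Hz.
44 Hz and 164 Hz both map to 8 Hz.

8 Hz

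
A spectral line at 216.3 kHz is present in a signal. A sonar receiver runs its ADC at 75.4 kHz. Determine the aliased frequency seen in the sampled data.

9.9 kHz

216.3 kHz mod fs = 65.5 kHz.
65.5 kHz > fs/2 = 37.7 kHz, folds to fs − 65.5 kHz = 9.9 kHz.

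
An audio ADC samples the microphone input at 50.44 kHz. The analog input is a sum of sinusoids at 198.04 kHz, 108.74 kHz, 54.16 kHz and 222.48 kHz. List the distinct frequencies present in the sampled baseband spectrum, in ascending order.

3.72 kHz, 7.86 kHz, 20.72 kHz

fs/2 = 25.22 kHz.
198.04 kHz mod fs = 46.72 kHz.
46.72 kHz > fs/2 = 25.22 kHz, folds to fs − 46.72 kHz = 3.72 kHz.
108.74 kHz mod fs = 7.86 kHz.
7.86 kHz ≤ fs/2 = 25.22 kHz, appears at 7.86 kHz.
54.16 kHz mod fs = 3.72 kHz.
3.72 kHz ≤ fs/2 = 25.22 kHz, appears at 3.72 kHz.
222.48 kHz mod fs = 20.72 kHz.
20.72 kHz ≤ fs/2 = 25.22 kHz, appears at 20.72 kHz.
Distinct values: {3.72 kHz, 7.86 kHz, 20.72 kHz}.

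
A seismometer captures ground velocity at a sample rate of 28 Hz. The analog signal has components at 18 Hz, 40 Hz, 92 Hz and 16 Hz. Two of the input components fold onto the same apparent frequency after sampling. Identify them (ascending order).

16 Hz, 40 Hz

fs/2 = 14 Hz.
18 Hz > fs/2 = 14 Hz, folds to fs − 18 Hz = 10 Hz.
40 Hz mod fs = 12 Hz.
12 Hz ≤ fs/2 = 14 Hz, appears at 12 Hz.
92 Hz mod fs = 8 Hz.
8 Hz ≤ fs/2 = 14 Hz, appears at 8 Hz.
16 Hz > fs/2 = 14 Hz, folds to fs − 16 Hz = 12 Hz.
16 Hz and 40 Hz both map to 12 Hz.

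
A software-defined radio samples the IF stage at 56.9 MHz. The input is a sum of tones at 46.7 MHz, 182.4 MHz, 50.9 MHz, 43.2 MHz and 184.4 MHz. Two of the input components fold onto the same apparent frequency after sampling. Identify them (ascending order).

fs/2 = 28.45 MHz.
46.7 MHz > fs/2 = 28.45 MHz, folds to fs − 46.7 MHz = 10.2 MHz.
182.4 MHz mod fs = 11.7 MHz.
11.7 MHz ≤ fs/2 = 28.45 MHz, appears at 11.7 MHz.
50.9 MHz > fs/2 = 28.45 MHz, folds to fs − 50.9 MHz = 6 MHz.
43.2 MHz > fs/2 = 28.45 MHz, folds to fs − 43.2 MHz = 13.7 MHz.
184.4 MHz mod fs = 13.7 MHz.
13.7 MHz ≤ fs/2 = 28.45 MHz, appears at 13.7 MHz.
43.2 MHz and 184.4 MHz both map to 13.7 MHz.

43.2 MHz, 184.4 MHz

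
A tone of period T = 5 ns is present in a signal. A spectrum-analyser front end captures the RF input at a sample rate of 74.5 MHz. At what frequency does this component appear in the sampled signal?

T = 5 ns → f = 1/T = 200 MHz.
200 MHz mod fs = 51 MHz.
51 MHz > fs/2 = 37.25 MHz, folds to fs − 51 MHz = 23.5 MHz.

23.5 MHz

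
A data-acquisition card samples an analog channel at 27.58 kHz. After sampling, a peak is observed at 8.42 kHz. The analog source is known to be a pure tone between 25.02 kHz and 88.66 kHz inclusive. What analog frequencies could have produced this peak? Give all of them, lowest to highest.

Frequencies that alias to 8.42 kHz are k·fs ± 8.42 kHz for integer k ≥ 0.
k=0: 8.42 kHz.
k=1: 19.16 kHz, 36 kHz.
k=2: 46.74 kHz, 63.58 kHz.
k=3: 74.32 kHz, 91.16 kHz.
k=4: 101.9 kHz, 118.74 kHz.
Within [25.02 kHz, 88.66 kHz]: 36 kHz, 46.74 kHz, 63.58 kHz, 74.32 kHz.

36 kHz, 46.74 kHz, 63.58 kHz, 74.32 kHz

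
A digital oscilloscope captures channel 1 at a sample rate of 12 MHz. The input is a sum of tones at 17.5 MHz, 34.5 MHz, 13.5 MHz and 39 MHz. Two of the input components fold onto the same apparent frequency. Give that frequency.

fs/2 = 6 MHz.
17.5 MHz mod fs = 5.5 MHz.
5.5 MHz ≤ fs/2 = 6 MHz, appears at 5.5 MHz.
34.5 MHz mod fs = 10.5 MHz.
10.5 MHz > fs/2 = 6 MHz, folds to fs − 10.5 MHz = 1.5 MHz.
13.5 MHz mod fs = 1.5 MHz.
1.5 MHz ≤ fs/2 = 6 MHz, appears at 1.5 MHz.
39 MHz mod fs = 3 MHz.
3 MHz ≤ fs/2 = 6 MHz, appears at 3 MHz.
13.5 MHz and 34.5 MHz both map to 1.5 MHz.

1.5 MHz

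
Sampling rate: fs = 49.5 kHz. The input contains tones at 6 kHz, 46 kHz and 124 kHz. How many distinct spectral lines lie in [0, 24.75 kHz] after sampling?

fs/2 = 24.75 kHz.
6 kHz ≤ fs/2 = 24.75 kHz, passes unchanged.
46 kHz > fs/2 = 24.75 kHz, folds to fs − 46 kHz = 3.5 kHz.
124 kHz mod fs = 25 kHz.
25 kHz > fs/2 = 24.75 kHz, folds to fs − 25 kHz = 24.5 kHz.
Distinct values: {3.5 kHz, 6 kHz, 24.5 kHz} → 3.

3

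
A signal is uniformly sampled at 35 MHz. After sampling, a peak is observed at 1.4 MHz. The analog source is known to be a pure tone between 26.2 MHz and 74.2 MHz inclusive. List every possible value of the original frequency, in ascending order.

33.6 MHz, 36.4 MHz, 68.6 MHz, 71.4 MHz

Frequencies that alias to 1.4 MHz are k·fs ± 1.4 MHz for integer k ≥ 0.
k=0: 1.4 MHz.
k=1: 33.6 MHz, 36.4 MHz.
k=2: 68.6 MHz, 71.4 MHz.
k=3: 103.6 MHz, 106.4 MHz.
Within [26.2 MHz, 74.2 MHz]: 33.6 MHz, 36.4 MHz, 68.6 MHz, 71.4 MHz.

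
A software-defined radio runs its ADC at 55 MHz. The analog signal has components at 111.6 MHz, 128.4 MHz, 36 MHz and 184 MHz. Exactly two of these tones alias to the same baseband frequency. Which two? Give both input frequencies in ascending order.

fs/2 = 27.5 MHz.
111.6 MHz mod fs = 1.6 MHz.
1.6 MHz ≤ fs/2 = 27.5 MHz, appears at 1.6 MHz.
128.4 MHz mod fs = 18.4 MHz.
18.4 MHz ≤ fs/2 = 27.5 MHz, appears at 18.4 MHz.
36 MHz > fs/2 = 27.5 MHz, folds to fs − 36 MHz = 19 MHz.
184 MHz mod fs = 19 MHz.
19 MHz ≤ fs/2 = 27.5 MHz, appears at 19 MHz.
36 MHz and 184 MHz both map to 19 MHz.

36 MHz, 184 MHz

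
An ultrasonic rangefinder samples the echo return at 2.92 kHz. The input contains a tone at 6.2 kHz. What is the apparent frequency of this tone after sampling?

6.2 kHz mod fs = 0.36 kHz.
0.36 kHz ≤ fs/2 = 1.46 kHz, appears at 0.36 kHz.

0.36 kHz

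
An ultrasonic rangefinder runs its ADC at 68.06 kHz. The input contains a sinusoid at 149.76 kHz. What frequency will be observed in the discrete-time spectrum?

149.76 kHz mod fs = 13.64 kHz.
13.64 kHz ≤ fs/2 = 34.03 kHz, appears at 13.64 kHz.

13.64 kHz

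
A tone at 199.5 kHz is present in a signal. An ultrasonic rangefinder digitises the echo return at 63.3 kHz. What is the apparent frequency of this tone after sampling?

9.6 kHz

199.5 kHz mod fs = 9.6 kHz.
9.6 kHz ≤ fs/2 = 31.65 kHz, appears at 9.6 kHz.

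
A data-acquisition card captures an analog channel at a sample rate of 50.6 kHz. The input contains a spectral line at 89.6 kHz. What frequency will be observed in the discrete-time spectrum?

11.6 kHz

89.6 kHz mod fs = 39 kHz.
39 kHz > fs/2 = 25.3 kHz, folds to fs − 39 kHz = 11.6 kHz.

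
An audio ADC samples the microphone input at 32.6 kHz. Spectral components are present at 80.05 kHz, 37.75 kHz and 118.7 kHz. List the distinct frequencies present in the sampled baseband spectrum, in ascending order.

fs/2 = 16.3 kHz.
80.05 kHz mod fs = 14.85 kHz.
14.85 kHz ≤ fs/2 = 16.3 kHz, appears at 14.85 kHz.
37.75 kHz mod fs = 5.15 kHz.
5.15 kHz ≤ fs/2 = 16.3 kHz, appears at 5.15 kHz.
118.7 kHz mod fs = 20.9 kHz.
20.9 kHz > fs/2 = 16.3 kHz, folds to fs − 20.9 kHz = 11.7 kHz.
Distinct values: {5.15 kHz, 11.7 kHz, 14.85 kHz}.

5.15 kHz, 11.7 kHz, 14.85 kHz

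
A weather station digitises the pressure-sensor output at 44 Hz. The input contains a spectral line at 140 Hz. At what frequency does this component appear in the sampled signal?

8 Hz

140 Hz mod fs = 8 Hz.
8 Hz ≤ fs/2 = 22 Hz, appears at 8 Hz.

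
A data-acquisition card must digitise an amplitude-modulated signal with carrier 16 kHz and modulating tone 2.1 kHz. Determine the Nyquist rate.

36.2 kHz

AM sidebands sit at fc ± fm = 13.9 kHz and 18.1 kHz.
Highest-frequency component: 18.1 kHz.
Nyquist rate = 2 × 18.1 kHz = 36.2 kHz.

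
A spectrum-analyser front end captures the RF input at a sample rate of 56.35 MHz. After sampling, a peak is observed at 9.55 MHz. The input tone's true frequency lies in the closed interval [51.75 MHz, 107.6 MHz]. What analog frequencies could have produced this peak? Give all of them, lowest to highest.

Frequencies that alias to 9.55 MHz are k·fs ± 9.55 MHz for integer k ≥ 0.
k=0: 9.55 MHz.
k=1: 46.8 MHz, 65.9 MHz.
k=2: 103.15 MHz, 122.25 MHz.
k=3: 159.5 MHz, 178.6 MHz.
Within [51.75 MHz, 107.6 MHz]: 65.9 MHz, 103.15 MHz.

65.9 MHz, 103.15 MHz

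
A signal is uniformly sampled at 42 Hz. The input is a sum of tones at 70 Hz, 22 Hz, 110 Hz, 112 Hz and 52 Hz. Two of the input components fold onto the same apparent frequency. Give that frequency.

fs/2 = 21 Hz.
70 Hz mod fs = 28 Hz.
28 Hz > fs/2 = 21 Hz, folds to fs − 28 Hz = 14 Hz.
22 Hz > fs/2 = 21 Hz, folds to fs − 22 Hz = 20 Hz.
110 Hz mod fs = 26 Hz.
26 Hz > fs/2 = 21 Hz, folds to fs − 26 Hz = 16 Hz.
112 Hz mod fs = 28 Hz.
28 Hz > fs/2 = 21 Hz, folds to fs − 28 Hz = 14 Hz.
52 Hz mod fs = 10 Hz.
10 Hz ≤ fs/2 = 21 Hz, appears at 10 Hz.
70 Hz and 112 Hz both map to 14 Hz.

14 Hz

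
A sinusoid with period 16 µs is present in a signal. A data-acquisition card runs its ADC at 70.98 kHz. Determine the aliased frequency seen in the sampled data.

T = 16 µs → f = 1/T = 62.5 kHz.
62.5 kHz > fs/2 = 35.49 kHz, folds to fs − 62.5 kHz = 8.48 kHz.

8.48 kHz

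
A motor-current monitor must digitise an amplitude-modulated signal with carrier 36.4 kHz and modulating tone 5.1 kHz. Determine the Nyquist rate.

AM sidebands sit at fc ± fm = 31.3 kHz and 41.5 kHz.
Highest-frequency component: 41.5 kHz.
Nyquist rate = 2 × 41.5 kHz = 83 kHz.

83 kHz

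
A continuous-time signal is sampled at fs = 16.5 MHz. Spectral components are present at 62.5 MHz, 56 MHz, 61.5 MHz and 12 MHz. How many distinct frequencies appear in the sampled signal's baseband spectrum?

fs/2 = 8.25 MHz.
62.5 MHz mod fs = 13 MHz.
13 MHz > fs/2 = 8.25 MHz, folds to fs − 13 MHz = 3.5 MHz.
56 MHz mod fs = 6.5 MHz.
6.5 MHz ≤ fs/2 = 8.25 MHz, appears at 6.5 MHz.
61.5 MHz mod fs = 12 MHz.
12 MHz > fs/2 = 8.25 MHz, folds to fs − 12 MHz = 4.5 MHz.
12 MHz > fs/2 = 8.25 MHz, folds to fs − 12 MHz = 4.5 MHz.
Distinct values: {3.5 MHz, 4.5 MHz, 6.5 MHz} → 3.

3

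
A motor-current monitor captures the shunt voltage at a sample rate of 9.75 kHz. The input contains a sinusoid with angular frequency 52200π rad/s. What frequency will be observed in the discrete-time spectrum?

ω = 52200π rad/s → f = ω/(2π) = 26100 Hz = 26.1 kHz.
26.1 kHz mod fs = 6.6 kHz.
6.6 kHz > fs/2 = 4.875 kHz, folds to fs − 6.6 kHz = 3.15 kHz.

3.15 kHz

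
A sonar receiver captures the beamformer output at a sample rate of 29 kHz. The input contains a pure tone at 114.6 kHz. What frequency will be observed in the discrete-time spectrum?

114.6 kHz mod fs = 27.6 kHz.
27.6 kHz > fs/2 = 14.5 kHz, folds to fs − 27.6 kHz = 1.4 kHz.

1.4 kHz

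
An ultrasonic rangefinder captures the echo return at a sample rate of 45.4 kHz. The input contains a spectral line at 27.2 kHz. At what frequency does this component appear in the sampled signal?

18.2 kHz

27.2 kHz > fs/2 = 22.7 kHz, folds to fs − 27.2 kHz = 18.2 kHz.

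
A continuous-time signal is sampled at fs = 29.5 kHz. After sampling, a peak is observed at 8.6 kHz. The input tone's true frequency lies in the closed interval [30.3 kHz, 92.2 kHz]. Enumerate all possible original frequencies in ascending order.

38.1 kHz, 50.4 kHz, 67.6 kHz, 79.9 kHz

Frequencies that alias to 8.6 kHz are k·fs ± 8.6 kHz for integer k ≥ 0.
k=0: 8.6 kHz.
k=1: 20.9 kHz, 38.1 kHz.
k=2: 50.4 kHz, 67.6 kHz.
k=3: 79.9 kHz, 97.1 kHz.
k=4: 109.4 kHz, 126.6 kHz.
Within [30.3 kHz, 92.2 kHz]: 38.1 kHz, 50.4 kHz, 67.6 kHz, 79.9 kHz.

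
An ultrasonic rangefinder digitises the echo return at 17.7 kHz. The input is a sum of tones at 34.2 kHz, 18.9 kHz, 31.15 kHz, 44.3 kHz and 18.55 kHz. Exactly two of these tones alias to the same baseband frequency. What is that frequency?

fs/2 = 8.85 kHz.
34.2 kHz mod fs = 16.5 kHz.
16.5 kHz > fs/2 = 8.85 kHz, folds to fs − 16.5 kHz = 1.2 kHz.
18.9 kHz mod fs = 1.2 kHz.
1.2 kHz ≤ fs/2 = 8.85 kHz, appears at 1.2 kHz.
31.15 kHz mod fs = 13.45 kHz.
13.45 kHz > fs/2 = 8.85 kHz, folds to fs − 13.45 kHz = 4.25 kHz.
44.3 kHz mod fs = 8.9 kHz.
8.9 kHz > fs/2 = 8.85 kHz, folds to fs − 8.9 kHz = 8.8 kHz.
18.55 kHz mod fs = 0.85 kHz.
0.85 kHz ≤ fs/2 = 8.85 kHz, appears at 0.85 kHz.
18.9 kHz and 34.2 kHz both map to 1.2 kHz.

1.2 kHz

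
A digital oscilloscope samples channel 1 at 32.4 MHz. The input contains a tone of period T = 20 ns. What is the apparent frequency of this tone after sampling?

14.8 MHz

T = 20 ns → f = 1/T = 50 MHz.
50 MHz mod fs = 17.6 MHz.
17.6 MHz > fs/2 = 16.2 MHz, folds to fs − 17.6 MHz = 14.8 MHz.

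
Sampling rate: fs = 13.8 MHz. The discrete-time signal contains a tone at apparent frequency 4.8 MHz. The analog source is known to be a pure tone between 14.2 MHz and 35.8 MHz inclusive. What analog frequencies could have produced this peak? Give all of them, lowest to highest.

18.6 MHz, 22.8 MHz, 32.4 MHz

Frequencies that alias to 4.8 MHz are k·fs ± 4.8 MHz for integer k ≥ 0.
k=0: 4.8 MHz.
k=1: 9 MHz, 18.6 MHz.
k=2: 22.8 MHz, 32.4 MHz.
k=3: 36.6 MHz, 46.2 MHz.
Within [14.2 MHz, 35.8 MHz]: 18.6 MHz, 22.8 MHz, 32.4 MHz.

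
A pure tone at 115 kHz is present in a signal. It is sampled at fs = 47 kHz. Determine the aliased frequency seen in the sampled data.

21 kHz

115 kHz mod fs = 21 kHz.
21 kHz ≤ fs/2 = 23.5 kHz, appears at 21 kHz.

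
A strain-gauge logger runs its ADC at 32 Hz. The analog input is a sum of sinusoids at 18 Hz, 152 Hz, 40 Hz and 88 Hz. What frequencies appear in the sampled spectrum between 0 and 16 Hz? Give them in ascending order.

8 Hz, 14 Hz

fs/2 = 16 Hz.
18 Hz > fs/2 = 16 Hz, folds to fs − 18 Hz = 14 Hz.
152 Hz mod fs = 24 Hz.
24 Hz > fs/2 = 16 Hz, folds to fs − 24 Hz = 8 Hz.
40 Hz mod fs = 8 Hz.
8 Hz ≤ fs/2 = 16 Hz, appears at 8 Hz.
88 Hz mod fs = 24 Hz.
24 Hz > fs/2 = 16 Hz, folds to fs − 24 Hz = 8 Hz.
Distinct values: {8 Hz, 14 Hz}.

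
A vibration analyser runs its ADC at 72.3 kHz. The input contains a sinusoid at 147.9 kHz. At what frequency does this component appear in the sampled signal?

3.3 kHz

147.9 kHz mod fs = 3.3 kHz.
3.3 kHz ≤ fs/2 = 36.15 kHz, appears at 3.3 kHz.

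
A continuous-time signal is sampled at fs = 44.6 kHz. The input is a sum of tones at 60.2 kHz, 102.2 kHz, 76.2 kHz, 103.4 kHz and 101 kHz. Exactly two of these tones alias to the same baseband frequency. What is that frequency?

fs/2 = 22.3 kHz.
60.2 kHz mod fs = 15.6 kHz.
15.6 kHz ≤ fs/2 = 22.3 kHz, appears at 15.6 kHz.
102.2 kHz mod fs = 13 kHz.
13 kHz ≤ fs/2 = 22.3 kHz, appears at 13 kHz.
76.2 kHz mod fs = 31.6 kHz.
31.6 kHz > fs/2 = 22.3 kHz, folds to fs − 31.6 kHz = 13 kHz.
103.4 kHz mod fs = 14.2 kHz.
14.2 kHz ≤ fs/2 = 22.3 kHz, appears at 14.2 kHz.
101 kHz mod fs = 11.8 kHz.
11.8 kHz ≤ fs/2 = 22.3 kHz, appears at 11.8 kHz.
76.2 kHz and 102.2 kHz both map to 13 kHz.

13 kHz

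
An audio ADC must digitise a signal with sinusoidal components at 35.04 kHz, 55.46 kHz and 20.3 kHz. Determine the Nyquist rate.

110.92 kHz

Highest-frequency component: 55.46 kHz.
Nyquist rate = 2 × 55.46 kHz = 110.92 kHz.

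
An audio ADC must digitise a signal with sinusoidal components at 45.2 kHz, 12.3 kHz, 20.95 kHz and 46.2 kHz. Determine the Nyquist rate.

92.4 kHz

Highest-frequency component: 46.2 kHz.
Nyquist rate = 2 × 46.2 kHz = 92.4 kHz.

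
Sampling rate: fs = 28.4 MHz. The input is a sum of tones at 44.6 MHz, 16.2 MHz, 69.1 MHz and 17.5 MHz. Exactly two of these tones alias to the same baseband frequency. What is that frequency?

fs/2 = 14.2 MHz.
44.6 MHz mod fs = 16.2 MHz.
16.2 MHz > fs/2 = 14.2 MHz, folds to fs − 16.2 MHz = 12.2 MHz.
16.2 MHz > fs/2 = 14.2 MHz, folds to fs − 16.2 MHz = 12.2 MHz.
69.1 MHz mod fs = 12.3 MHz.
12.3 MHz ≤ fs/2 = 14.2 MHz, appears at 12.3 MHz.
17.5 MHz > fs/2 = 14.2 MHz, folds to fs − 17.5 MHz = 10.9 MHz.
16.2 MHz and 44.6 MHz both map to 12.2 MHz.

12.2 MHz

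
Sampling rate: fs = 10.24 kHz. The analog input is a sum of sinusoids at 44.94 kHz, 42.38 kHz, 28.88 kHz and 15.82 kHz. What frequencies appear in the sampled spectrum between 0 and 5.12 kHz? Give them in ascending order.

1.42 kHz, 1.84 kHz, 3.98 kHz, 4.66 kHz

fs/2 = 5.12 kHz.
44.94 kHz mod fs = 3.98 kHz.
3.98 kHz ≤ fs/2 = 5.12 kHz, appears at 3.98 kHz.
42.38 kHz mod fs = 1.42 kHz.
1.42 kHz ≤ fs/2 = 5.12 kHz, appears at 1.42 kHz.
28.88 kHz mod fs = 8.4 kHz.
8.4 kHz > fs/2 = 5.12 kHz, folds to fs − 8.4 kHz = 1.84 kHz.
15.82 kHz mod fs = 5.58 kHz.
5.58 kHz > fs/2 = 5.12 kHz, folds to fs − 5.58 kHz = 4.66 kHz.
Distinct values: {1.42 kHz, 1.84 kHz, 3.98 kHz, 4.66 kHz}.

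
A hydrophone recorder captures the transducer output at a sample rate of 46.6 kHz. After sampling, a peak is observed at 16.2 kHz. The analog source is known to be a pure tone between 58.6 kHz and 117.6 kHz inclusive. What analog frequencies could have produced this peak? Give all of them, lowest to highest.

Frequencies that alias to 16.2 kHz are k·fs ± 16.2 kHz for integer k ≥ 0.
k=0: 16.2 kHz.
k=1: 30.4 kHz, 62.8 kHz.
k=2: 77 kHz, 109.4 kHz.
k=3: 123.6 kHz, 156 kHz.
Within [58.6 kHz, 117.6 kHz]: 62.8 kHz, 77 kHz, 109.4 kHz.

62.8 kHz, 77 kHz, 109.4 kHz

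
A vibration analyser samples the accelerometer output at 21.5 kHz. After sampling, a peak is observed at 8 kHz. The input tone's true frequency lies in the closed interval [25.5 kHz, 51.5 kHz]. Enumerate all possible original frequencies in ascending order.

Frequencies that alias to 8 kHz are k·fs ± 8 kHz for integer k ≥ 0.
k=0: 8 kHz.
k=1: 13.5 kHz, 29.5 kHz.
k=2: 35 kHz, 51 kHz.
k=3: 56.5 kHz, 72.5 kHz.
Within [25.5 kHz, 51.5 kHz]: 29.5 kHz, 35 kHz, 51 kHz.

29.5 kHz, 35 kHz, 51 kHz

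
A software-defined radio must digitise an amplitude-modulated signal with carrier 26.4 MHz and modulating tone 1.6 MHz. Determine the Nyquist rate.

AM sidebands sit at fc ± fm = 24.8 MHz and 28 MHz.
Highest-frequency component: 28 MHz.
Nyquist rate = 2 × 28 MHz = 56 MHz.

56 MHz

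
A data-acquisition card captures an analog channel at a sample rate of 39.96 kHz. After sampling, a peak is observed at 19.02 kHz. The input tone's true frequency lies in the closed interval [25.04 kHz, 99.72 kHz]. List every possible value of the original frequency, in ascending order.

Frequencies that alias to 19.02 kHz are k·fs ± 19.02 kHz for integer k ≥ 0.
k=0: 19.02 kHz.
k=1: 20.94 kHz, 58.98 kHz.
k=2: 60.9 kHz, 98.94 kHz.
k=3: 100.86 kHz, 138.9 kHz.
Within [25.04 kHz, 99.72 kHz]: 58.98 kHz, 60.9 kHz, 98.94 kHz.

58.98 kHz, 60.9 kHz, 98.94 kHz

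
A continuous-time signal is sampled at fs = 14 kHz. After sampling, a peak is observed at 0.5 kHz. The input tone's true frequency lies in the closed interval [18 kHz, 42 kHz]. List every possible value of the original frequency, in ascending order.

27.5 kHz, 28.5 kHz, 41.5 kHz

Frequencies that alias to 0.5 kHz are k·fs ± 0.5 kHz for integer k ≥ 0.
k=0: 0.5 kHz.
k=1: 13.5 kHz, 14.5 kHz.
k=2: 27.5 kHz, 28.5 kHz.
k=3: 41.5 kHz, 42.5 kHz.
k=4: 55.5 kHz, 56.5 kHz.
Within [18 kHz, 42 kHz]: 27.5 kHz, 28.5 kHz, 41.5 kHz.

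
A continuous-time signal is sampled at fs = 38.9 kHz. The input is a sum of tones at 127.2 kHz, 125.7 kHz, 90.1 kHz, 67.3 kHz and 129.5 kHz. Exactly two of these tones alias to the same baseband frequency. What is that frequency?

10.5 kHz

fs/2 = 19.45 kHz.
127.2 kHz mod fs = 10.5 kHz.
10.5 kHz ≤ fs/2 = 19.45 kHz, appears at 10.5 kHz.
125.7 kHz mod fs = 9 kHz.
9 kHz ≤ fs/2 = 19.45 kHz, appears at 9 kHz.
90.1 kHz mod fs = 12.3 kHz.
12.3 kHz ≤ fs/2 = 19.45 kHz, appears at 12.3 kHz.
67.3 kHz mod fs = 28.4 kHz.
28.4 kHz > fs/2 = 19.45 kHz, folds to fs − 28.4 kHz = 10.5 kHz.
129.5 kHz mod fs = 12.8 kHz.
12.8 kHz ≤ fs/2 = 19.45 kHz, appears at 12.8 kHz.
67.3 kHz and 127.2 kHz both map to 10.5 kHz.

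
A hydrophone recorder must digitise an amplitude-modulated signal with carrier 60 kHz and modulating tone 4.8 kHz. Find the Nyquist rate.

AM sidebands sit at fc ± fm = 55.2 kHz and 64.8 kHz.
Highest-frequency component: 64.8 kHz.
Nyquist rate = 2 × 64.8 kHz = 129.6 kHz.

129.6 kHz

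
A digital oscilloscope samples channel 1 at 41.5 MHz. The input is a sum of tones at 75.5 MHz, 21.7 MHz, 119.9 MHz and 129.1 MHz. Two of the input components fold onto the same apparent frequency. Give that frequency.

4.6 MHz

fs/2 = 20.75 MHz.
75.5 MHz mod fs = 34 MHz.
34 MHz > fs/2 = 20.75 MHz, folds to fs − 34 MHz = 7.5 MHz.
21.7 MHz > fs/2 = 20.75 MHz, folds to fs − 21.7 MHz = 19.8 MHz.
119.9 MHz mod fs = 36.9 MHz.
36.9 MHz > fs/2 = 20.75 MHz, folds to fs − 36.9 MHz = 4.6 MHz.
129.1 MHz mod fs = 4.6 MHz.
4.6 MHz ≤ fs/2 = 20.75 MHz, appears at 4.6 MHz.
119.9 MHz and 129.1 MHz both map to 4.6 MHz.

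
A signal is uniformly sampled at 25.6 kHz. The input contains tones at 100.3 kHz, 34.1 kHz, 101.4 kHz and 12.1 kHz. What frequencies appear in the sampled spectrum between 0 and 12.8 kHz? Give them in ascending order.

1 kHz, 2.1 kHz, 8.5 kHz, 12.1 kHz

fs/2 = 12.8 kHz.
100.3 kHz mod fs = 23.5 kHz.
23.5 kHz > fs/2 = 12.8 kHz, folds to fs − 23.5 kHz = 2.1 kHz.
34.1 kHz mod fs = 8.5 kHz.
8.5 kHz ≤ fs/2 = 12.8 kHz, appears at 8.5 kHz.
101.4 kHz mod fs = 24.6 kHz.
24.6 kHz > fs/2 = 12.8 kHz, folds to fs − 24.6 kHz = 1 kHz.
12.1 kHz ≤ fs/2 = 12.8 kHz, passes unchanged.
Distinct values: {1 kHz, 2.1 kHz, 8.5 kHz, 12.1 kHz}.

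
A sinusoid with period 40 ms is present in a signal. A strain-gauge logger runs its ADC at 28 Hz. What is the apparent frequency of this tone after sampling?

3 Hz

T = 40 ms → f = 1/T = 25 Hz.
25 Hz > fs/2 = 14 Hz, folds to fs − 25 Hz = 3 Hz.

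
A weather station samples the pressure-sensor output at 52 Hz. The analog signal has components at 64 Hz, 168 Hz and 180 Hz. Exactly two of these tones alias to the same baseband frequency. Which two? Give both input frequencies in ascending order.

fs/2 = 26 Hz.
64 Hz mod fs = 12 Hz.
12 Hz ≤ fs/2 = 26 Hz, appears at 12 Hz.
168 Hz mod fs = 12 Hz.
12 Hz ≤ fs/2 = 26 Hz, appears at 12 Hz.
180 Hz mod fs = 24 Hz.
24 Hz ≤ fs/2 = 26 Hz, appears at 24 Hz.
64 Hz and 168 Hz both map to 12 Hz.

64 Hz, 168 Hz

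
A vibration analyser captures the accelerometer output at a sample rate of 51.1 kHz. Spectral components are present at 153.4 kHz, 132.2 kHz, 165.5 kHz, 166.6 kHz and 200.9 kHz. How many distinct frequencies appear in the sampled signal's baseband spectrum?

5

fs/2 = 25.55 kHz.
153.4 kHz mod fs = 0.1 kHz.
0.1 kHz ≤ fs/2 = 25.55 kHz, appears at 0.1 kHz.
132.2 kHz mod fs = 30 kHz.
30 kHz > fs/2 = 25.55 kHz, folds to fs − 30 kHz = 21.1 kHz.
165.5 kHz mod fs = 12.2 kHz.
12.2 kHz ≤ fs/2 = 25.55 kHz, appears at 12.2 kHz.
166.6 kHz mod fs = 13.3 kHz.
13.3 kHz ≤ fs/2 = 25.55 kHz, appears at 13.3 kHz.
200.9 kHz mod fs = 47.6 kHz.
47.6 kHz > fs/2 = 25.55 kHz, folds to fs − 47.6 kHz = 3.5 kHz.
Distinct values: {0.1 kHz, 3.5 kHz, 12.2 kHz, 13.3 kHz, 21.1 kHz} → 5.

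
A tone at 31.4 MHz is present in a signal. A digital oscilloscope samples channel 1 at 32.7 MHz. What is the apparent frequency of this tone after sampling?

31.4 MHz > fs/2 = 16.35 MHz, folds to fs − 31.4 MHz = 1.3 MHz.

1.3 MHz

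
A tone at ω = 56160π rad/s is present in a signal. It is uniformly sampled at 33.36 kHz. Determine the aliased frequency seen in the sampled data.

5.28 kHz

ω = 56160π rad/s → f = ω/(2π) = 28080 Hz = 28.08 kHz.
28.08 kHz > fs/2 = 16.68 kHz, folds to fs − 28.08 kHz = 5.28 kHz.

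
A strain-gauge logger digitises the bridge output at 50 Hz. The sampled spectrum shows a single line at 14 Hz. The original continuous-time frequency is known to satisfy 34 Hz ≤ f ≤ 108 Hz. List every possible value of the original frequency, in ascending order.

36 Hz, 64 Hz, 86 Hz

Frequencies that alias to 14 Hz are k·fs ± 14 Hz for integer k ≥ 0.
k=0: 14 Hz.
k=1: 36 Hz, 64 Hz.
k=2: 86 Hz, 114 Hz.
k=3: 136 Hz, 164 Hz.
Within [34 Hz, 108 Hz]: 36 Hz, 64 Hz, 86 Hz.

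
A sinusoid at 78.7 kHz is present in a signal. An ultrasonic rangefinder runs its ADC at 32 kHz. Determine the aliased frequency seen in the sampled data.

14.7 kHz

78.7 kHz mod fs = 14.7 kHz.
14.7 kHz ≤ fs/2 = 16 kHz, appears at 14.7 kHz.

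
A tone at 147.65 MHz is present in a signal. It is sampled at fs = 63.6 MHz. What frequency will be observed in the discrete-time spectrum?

147.65 MHz mod fs = 20.45 MHz.
20.45 MHz ≤ fs/2 = 31.8 MHz, appears at 20.45 MHz.

20.45 MHz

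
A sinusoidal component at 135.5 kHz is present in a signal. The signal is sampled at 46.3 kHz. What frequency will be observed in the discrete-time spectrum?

135.5 kHz mod fs = 42.9 kHz.
42.9 kHz > fs/2 = 23.15 kHz, folds to fs − 42.9 kHz = 3.4 kHz.

3.4 kHz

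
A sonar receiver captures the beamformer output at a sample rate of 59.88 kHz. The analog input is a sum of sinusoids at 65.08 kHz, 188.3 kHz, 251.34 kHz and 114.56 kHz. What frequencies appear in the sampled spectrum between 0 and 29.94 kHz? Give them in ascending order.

5.2 kHz, 8.66 kHz, 11.82 kHz

fs/2 = 29.94 kHz.
65.08 kHz mod fs = 5.2 kHz.
5.2 kHz ≤ fs/2 = 29.94 kHz, appears at 5.2 kHz.
188.3 kHz mod fs = 8.66 kHz.
8.66 kHz ≤ fs/2 = 29.94 kHz, appears at 8.66 kHz.
251.34 kHz mod fs = 11.82 kHz.
11.82 kHz ≤ fs/2 = 29.94 kHz, appears at 11.82 kHz.
114.56 kHz mod fs = 54.68 kHz.
54.68 kHz > fs/2 = 29.94 kHz, folds to fs − 54.68 kHz = 5.2 kHz.
Distinct values: {5.2 kHz, 8.66 kHz, 11.82 kHz}.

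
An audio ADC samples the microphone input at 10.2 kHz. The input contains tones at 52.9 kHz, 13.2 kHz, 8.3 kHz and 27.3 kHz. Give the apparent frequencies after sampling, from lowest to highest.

fs/2 = 5.1 kHz.
52.9 kHz mod fs = 1.9 kHz.
1.9 kHz ≤ fs/2 = 5.1 kHz, appears at 1.9 kHz.
13.2 kHz mod fs = 3 kHz.
3 kHz ≤ fs/2 = 5.1 kHz, appears at 3 kHz.
8.3 kHz > fs/2 = 5.1 kHz, folds to fs − 8.3 kHz = 1.9 kHz.
27.3 kHz mod fs = 6.9 kHz.
6.9 kHz > fs/2 = 5.1 kHz, folds to fs − 6.9 kHz = 3.3 kHz.
Distinct values: {1.9 kHz, 3 kHz, 3.3 kHz}.

1.9 kHz, 3 kHz, 3.3 kHz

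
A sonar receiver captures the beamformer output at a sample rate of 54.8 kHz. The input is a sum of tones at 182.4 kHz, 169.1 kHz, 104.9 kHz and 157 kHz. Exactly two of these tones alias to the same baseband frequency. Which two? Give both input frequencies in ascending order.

fs/2 = 27.4 kHz.
182.4 kHz mod fs = 18 kHz.
18 kHz ≤ fs/2 = 27.4 kHz, appears at 18 kHz.
169.1 kHz mod fs = 4.7 kHz.
4.7 kHz ≤ fs/2 = 27.4 kHz, appears at 4.7 kHz.
104.9 kHz mod fs = 50.1 kHz.
50.1 kHz > fs/2 = 27.4 kHz, folds to fs − 50.1 kHz = 4.7 kHz.
157 kHz mod fs = 47.4 kHz.
47.4 kHz > fs/2 = 27.4 kHz, folds to fs − 47.4 kHz = 7.4 kHz.
104.9 kHz and 169.1 kHz both map to 4.7 kHz.

104.9 kHz, 169.1 kHz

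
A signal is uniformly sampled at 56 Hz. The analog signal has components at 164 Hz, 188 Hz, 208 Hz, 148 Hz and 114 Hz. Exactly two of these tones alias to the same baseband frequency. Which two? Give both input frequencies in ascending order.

fs/2 = 28 Hz.
164 Hz mod fs = 52 Hz.
52 Hz > fs/2 = 28 Hz, folds to fs − 52 Hz = 4 Hz.
188 Hz mod fs = 20 Hz.
20 Hz ≤ fs/2 = 28 Hz, appears at 20 Hz.
208 Hz mod fs = 40 Hz.
40 Hz > fs/2 = 28 Hz, folds to fs − 40 Hz = 16 Hz.
148 Hz mod fs = 36 Hz.
36 Hz > fs/2 = 28 Hz, folds to fs − 36 Hz = 20 Hz.
114 Hz mod fs = 2 Hz.
2 Hz ≤ fs/2 = 28 Hz, appears at 2 Hz.
148 Hz and 188 Hz both map to 20 Hz.

148 Hz, 188 Hz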